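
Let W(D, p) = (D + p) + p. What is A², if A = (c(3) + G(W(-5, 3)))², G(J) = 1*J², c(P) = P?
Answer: 256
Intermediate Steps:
W(D, p) = D + 2*p
G(J) = J²
A = 16 (A = (3 + (-5 + 2*3)²)² = (3 + (-5 + 6)²)² = (3 + 1²)² = (3 + 1)² = 4² = 16)
A² = 16² = 256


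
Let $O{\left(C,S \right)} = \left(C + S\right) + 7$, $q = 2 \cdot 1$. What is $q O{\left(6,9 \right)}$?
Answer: $44$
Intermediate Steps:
$q = 2$
$O{\left(C,S \right)} = 7 + C + S$
$q O{\left(6,9 \right)} = 2 \left(7 + 6 + 9\right) = 2 \cdot 22 = 44$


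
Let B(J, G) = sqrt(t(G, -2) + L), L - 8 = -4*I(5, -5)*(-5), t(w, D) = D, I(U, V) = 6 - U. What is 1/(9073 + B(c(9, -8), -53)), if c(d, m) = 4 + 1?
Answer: 9073/82319303 - sqrt(26)/82319303 ≈ 0.00011016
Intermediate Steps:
L = 28 (L = 8 - 4*(6 - 1*5)*(-5) = 8 - 4*(6 - 5)*(-5) = 8 - 4*1*(-5) = 8 - 4*(-5) = 8 + 20 = 28)
c(d, m) = 5
B(J, G) = sqrt(26) (B(J, G) = sqrt(-2 + 28) = sqrt(26))
1/(9073 + B(c(9, -8), -53)) = 1/(9073 + sqrt(26))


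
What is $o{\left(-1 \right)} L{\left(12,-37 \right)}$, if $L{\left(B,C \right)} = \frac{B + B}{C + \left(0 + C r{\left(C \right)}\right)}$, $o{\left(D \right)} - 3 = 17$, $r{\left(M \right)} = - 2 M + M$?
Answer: $- \frac{240}{703} \approx -0.34139$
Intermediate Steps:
$r{\left(M \right)} = - M$
$o{\left(D \right)} = 20$ ($o{\left(D \right)} = 3 + 17 = 20$)
$L{\left(B,C \right)} = \frac{2 B}{C - C^{2}}$ ($L{\left(B,C \right)} = \frac{B + B}{C + \left(0 + C \left(- C\right)\right)} = \frac{2 B}{C + \left(0 - C^{2}\right)} = \frac{2 B}{C - C^{2}}$)
$o{\left(-1 \right)} L{\left(12,-37 \right)} = 20 \left(\left(-2\right) 12 \frac{1}{-37} \frac{1}{-1 - 37}\right) = 20 \left(\left(-2\right) 12 \left(- \frac{1}{37}\right) \frac{1}{-38}\right) = 20 \left(\left(-2\right) 12 \left(- \frac{1}{37}\right) \left(- \frac{1}{38}\right)\right) = 20 \left(- \frac{12}{703}\right) = - \frac{240}{703}$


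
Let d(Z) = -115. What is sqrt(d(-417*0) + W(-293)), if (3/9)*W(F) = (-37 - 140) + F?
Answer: 5*I*sqrt(61) ≈ 39.051*I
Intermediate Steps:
W(F) = -531 + 3*F (W(F) = 3*((-37 - 140) + F) = 3*(-177 + F) = -531 + 3*F)
sqrt(d(-417*0) + W(-293)) = sqrt(-115 + (-531 + 3*(-293))) = sqrt(-115 + (-531 - 879)) = sqrt(-115 - 1410) = sqrt(-1525) = 5*I*sqrt(61)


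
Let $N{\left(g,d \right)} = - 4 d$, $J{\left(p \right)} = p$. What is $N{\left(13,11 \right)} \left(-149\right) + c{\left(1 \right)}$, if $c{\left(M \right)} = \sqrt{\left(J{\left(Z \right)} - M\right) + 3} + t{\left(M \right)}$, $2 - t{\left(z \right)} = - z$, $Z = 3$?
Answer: $6559 + \sqrt{5} \approx 6561.2$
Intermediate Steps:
$t{\left(z \right)} = 2 + z$ ($t{\left(z \right)} = 2 - - z = 2 + z$)
$c{\left(M \right)} = 2 + M + \sqrt{6 - M}$ ($c{\left(M \right)} = \sqrt{\left(3 - M\right) + 3} + \left(2 + M\right) = \sqrt{6 - M} + \left(2 + M\right) = 2 + M + \sqrt{6 - M}$)
$N{\left(13,11 \right)} \left(-149\right) + c{\left(1 \right)} = \left(-4\right) 11 \left(-149\right) + \left(2 + 1 + \sqrt{6 - 1}\right) = \left(-44\right) \left(-149\right) + \left(2 + 1 + \sqrt{6 - 1}\right) = 6556 + \left(2 + 1 + \sqrt{5}\right) = 6556 + \left(3 + \sqrt{5}\right) = 6559 + \sqrt{5}$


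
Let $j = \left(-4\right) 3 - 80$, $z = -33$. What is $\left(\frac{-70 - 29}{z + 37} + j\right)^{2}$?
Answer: $\frac{218089}{16} \approx 13631.0$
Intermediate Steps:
$j = -92$ ($j = -12 - 80 = -92$)
$\left(\frac{-70 - 29}{z + 37} + j\right)^{2} = \left(\frac{-70 - 29}{-33 + 37} - 92\right)^{2} = \left(- \frac{99}{4} - 92\right)^{2} = \left(- \frac{467}{4}\right)^{2} = \frac{218089}{16}$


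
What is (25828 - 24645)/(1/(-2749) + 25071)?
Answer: 3252067/68920178 ≈ 0.047186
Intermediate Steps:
(25828 - 24645)/(1/(-2749) + 25071) = 1183/(-1/2749 + 25071) = 1183/(68920178/2749) = 1183*(2749/68920178) = 3252067/68920178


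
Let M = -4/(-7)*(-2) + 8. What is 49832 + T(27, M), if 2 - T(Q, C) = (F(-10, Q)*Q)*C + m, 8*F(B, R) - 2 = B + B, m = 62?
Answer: 351320/7 ≈ 50189.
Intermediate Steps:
F(B, R) = ¼ + B/4 (F(B, R) = ¼ + (B + B)/8 = ¼ + (2*B)/8 = ¼ + B/4)
M = 48/7 (M = -4*(-⅐)*(-2) + 8 = (4/7)*(-2) + 8 = -8/7 + 8 = 48/7 ≈ 6.8571)
T(Q, C) = -60 + 9*C*Q/4 (T(Q, C) = 2 - (((¼ + (¼)*(-10))*Q)*C + 62) = 2 - (((¼ - 5/2)*Q)*C + 62) = 2 - ((-9*Q/4)*C + 62) = 2 - (-9*C*Q/4 + 62) = 2 - (62 - 9*C*Q/4) = 2 + (-62 + 9*C*Q/4) = -60 + 9*C*Q/4)
49832 + T(27, M) = 49832 + (-60 + (9/4)*(48/7)*27) = 49832 + (-60 + 2916/7) = 49832 + 2496/7 = 351320/7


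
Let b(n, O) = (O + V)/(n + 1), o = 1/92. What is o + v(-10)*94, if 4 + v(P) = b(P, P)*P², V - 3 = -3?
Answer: 8336681/828 ≈ 10068.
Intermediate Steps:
V = 0 (V = 3 - 3 = 0)
o = 1/92 ≈ 0.010870
b(n, O) = O/(1 + n) (b(n, O) = (O + 0)/(n + 1) = O/(1 + n))
v(P) = -4 + P³/(1 + P) (v(P) = -4 + (P/(1 + P))*P² = -4 + P³/(1 + P))
o + v(-10)*94 = 1/92 + ((-4 + (-10)³ - 4*(-10))/(1 - 10))*94 = 1/92 + ((-4 - 1000 + 40)/(-9))*94 = 1/92 - ⅑*(-964)*94 = 1/92 + (964/9)*94 = 1/92 + 90616/9 = 8336681/828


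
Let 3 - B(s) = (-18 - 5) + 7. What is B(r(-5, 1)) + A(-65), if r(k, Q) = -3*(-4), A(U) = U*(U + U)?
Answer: 8469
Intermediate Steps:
A(U) = 2*U**2 (A(U) = U*(2*U) = 2*U**2)
r(k, Q) = 12
B(s) = 19 (B(s) = 3 - ((-18 - 5) + 7) = 3 - (-23 + 7) = 3 - 1*(-16) = 3 + 16 = 19)
B(r(-5, 1)) + A(-65) = 19 + 2*(-65)**2 = 19 + 2*4225 = 19 + 8450 = 8469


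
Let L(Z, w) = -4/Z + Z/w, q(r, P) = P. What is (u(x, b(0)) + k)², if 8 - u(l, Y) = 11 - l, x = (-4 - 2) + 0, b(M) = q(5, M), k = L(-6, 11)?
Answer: 85849/1089 ≈ 78.833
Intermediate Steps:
k = 4/33 (k = -4/(-6) - 6/11 = -4*(-⅙) - 6*1/11 = ⅔ - 6/11 = 4/33 ≈ 0.12121)
b(M) = M
x = -6 (x = -6 + 0 = -6)
u(l, Y) = -3 + l (u(l, Y) = 8 - (11 - l) = 8 + (-11 + l) = -3 + l)
(u(x, b(0)) + k)² = ((-3 - 6) + 4/33)² = (-9 + 4/33)² = (-293/33)² = 85849/1089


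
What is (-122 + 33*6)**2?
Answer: 5776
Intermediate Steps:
(-122 + 33*6)**2 = (-122 + 198)**2 = 76**2 = 5776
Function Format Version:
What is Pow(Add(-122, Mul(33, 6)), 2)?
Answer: 5776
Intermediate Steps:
Pow(Add(-122, Mul(33, 6)), 2) = Pow(Add(-122, 198), 2) = Pow(76, 2) = 5776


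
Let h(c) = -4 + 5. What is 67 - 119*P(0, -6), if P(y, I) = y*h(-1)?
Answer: 67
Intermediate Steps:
h(c) = 1
P(y, I) = y (P(y, I) = y*1 = y)
67 - 119*P(0, -6) = 67 - 119*0 = 67 + 0 = 67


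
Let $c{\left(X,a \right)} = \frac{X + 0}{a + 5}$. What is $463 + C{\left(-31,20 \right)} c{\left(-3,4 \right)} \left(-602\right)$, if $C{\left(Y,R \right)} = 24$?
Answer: $5279$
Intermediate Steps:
$c{\left(X,a \right)} = \frac{X}{5 + a}$
$463 + C{\left(-31,20 \right)} c{\left(-3,4 \right)} \left(-602\right) = 463 + 24 - \frac{3}{5 + 4} \left(-602\right) = 463 + 24 - \frac{3}{9} \left(-602\right) = 463 + 24 \left(-3\right) \frac{1}{9} \left(-602\right) = 463 + 24 \left(\left(- \frac{1}{3}\right) \left(-602\right)\right) = 463 + 24 \cdot \frac{602}{3} = 463 + 4816 = 5279$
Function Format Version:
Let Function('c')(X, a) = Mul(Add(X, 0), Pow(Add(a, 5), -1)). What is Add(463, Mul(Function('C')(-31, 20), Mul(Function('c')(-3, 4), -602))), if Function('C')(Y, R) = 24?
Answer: 5279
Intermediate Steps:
Function('c')(X, a) = Mul(X, Pow(Add(5, a), -1))
Add(463, Mul(Function('C')(-31, 20), Mul(Function('c')(-3, 4), -602))) = Add(463, Mul(24, Mul(Mul(-3, Pow(Add(5, 4), -1)), -602))) = Add(463, Mul(24, Mul(Mul(-3, Pow(9, -1)), -602))) = Add(463, Mul(24, Mul(Mul(-3, Rational(1, 9)), -602))) = Add(463, Mul(24, Mul(Rational(-1, 3), -602))) = Add(463, Mul(24, Rational(602, 3))) = Add(463, 4816) = 5279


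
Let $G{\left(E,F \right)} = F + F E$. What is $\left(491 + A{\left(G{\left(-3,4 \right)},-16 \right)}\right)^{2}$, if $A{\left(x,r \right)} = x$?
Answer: $233289$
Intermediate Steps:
$G{\left(E,F \right)} = F + E F$
$\left(491 + A{\left(G{\left(-3,4 \right)},-16 \right)}\right)^{2} = \left(491 + 4 \left(1 - 3\right)\right)^{2} = \left(491 + 4 \left(-2\right)\right)^{2} = \left(491 - 8\right)^{2} = 483^{2} = 233289$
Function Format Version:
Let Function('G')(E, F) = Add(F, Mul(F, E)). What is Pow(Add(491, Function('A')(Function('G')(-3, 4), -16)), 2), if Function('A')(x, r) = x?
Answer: 233289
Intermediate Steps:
Function('G')(E, F) = Add(F, Mul(E, F))
Pow(Add(491, Function('A')(Function('G')(-3, 4), -16)), 2) = Pow(Add(491, Mul(4, Add(1, -3))), 2) = Pow(Add(491, Mul(4, -2)), 2) = Pow(Add(491, -8), 2) = Pow(483, 2) = 233289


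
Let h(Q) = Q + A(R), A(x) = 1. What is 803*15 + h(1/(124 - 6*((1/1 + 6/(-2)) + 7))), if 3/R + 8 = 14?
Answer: 1132325/94 ≈ 12046.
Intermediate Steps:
R = ½ (R = 3/(-8 + 14) = 3/6 = 3*(⅙) = ½ ≈ 0.50000)
h(Q) = 1 + Q (h(Q) = Q + 1 = 1 + Q)
803*15 + h(1/(124 - 6*((1/1 + 6/(-2)) + 7))) = 803*15 + (1 + 1/(124 - 6*((1/1 + 6/(-2)) + 7))) = 12045 + (1 + 1/(124 - 6*((1*1 + 6*(-½)) + 7))) = 12045 + (1 + 1/(124 - 6*((1 - 3) + 7))) = 12045 + (1 + 1/(124 - 6*(-2 + 7))) = 12045 + (1 + 1/(124 - 6*5)) = 12045 + (1 + 1/(124 - 30)) = 12045 + (1 + 1/94) = 12045 + 95/94 = 1132325/94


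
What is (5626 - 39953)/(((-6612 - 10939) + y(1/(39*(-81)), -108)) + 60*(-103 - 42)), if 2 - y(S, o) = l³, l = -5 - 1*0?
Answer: 34327/26124 ≈ 1.3140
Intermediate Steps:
l = -5 (l = -5 + 0 = -5)
y(S, o) = 127 (y(S, o) = 2 - 1*(-5)³ = 2 - 1*(-125) = 2 + 125 = 127)
(5626 - 39953)/(((-6612 - 10939) + y(1/(39*(-81)), -108)) + 60*(-103 - 42)) = (5626 - 39953)/(((-6612 - 10939) + 127) + 60*(-103 - 42)) = -34327/((-17551 + 127) + 60*(-145)) = -34327/(-17424 - 8700) = -34327/(-26124) = -34327*(-1/26124) = 34327/26124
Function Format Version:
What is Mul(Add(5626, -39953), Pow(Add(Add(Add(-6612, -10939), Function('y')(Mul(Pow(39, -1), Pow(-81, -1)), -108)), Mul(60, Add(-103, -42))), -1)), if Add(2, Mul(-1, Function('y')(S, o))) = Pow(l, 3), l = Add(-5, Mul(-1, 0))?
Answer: Rational(34327, 26124) ≈ 1.3140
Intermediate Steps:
l = -5 (l = Add(-5, 0) = -5)
Function('y')(S, o) = 127 (Function('y')(S, o) = Add(2, Mul(-1, Pow(-5, 3))) = Add(2, Mul(-1, -125)) = Add(2, 125) = 127)
Mul(Add(5626, -39953), Pow(Add(Add(Add(-6612, -10939), Function('y')(Mul(Pow(39, -1), Pow(-81, -1)), -108)), Mul(60, Add(-103, -42))), -1)) = Mul(Add(5626, -39953), Pow(Add(Add(Add(-6612, -10939), 127), Mul(60, Add(-103, -42))), -1)) = Mul(-34327, Pow(Add(Add(-17551, 127), Mul(60, -145)), -1)) = Mul(-34327, Pow(Add(-17424, -8700), -1)) = Mul(-34327, Pow(-26124, -1)) = Mul(-34327, Rational(-1, 26124)) = Rational(34327, 26124)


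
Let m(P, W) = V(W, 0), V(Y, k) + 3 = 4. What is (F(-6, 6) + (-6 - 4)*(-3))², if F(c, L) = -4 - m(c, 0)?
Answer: 625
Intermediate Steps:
V(Y, k) = 1 (V(Y, k) = -3 + 4 = 1)
m(P, W) = 1
F(c, L) = -5 (F(c, L) = -4 - 1*1 = -4 - 1 = -5)
(F(-6, 6) + (-6 - 4)*(-3))² = (-5 + (-6 - 4)*(-3))² = (-5 - 10*(-3))² = (-5 + 30)² = 25² = 625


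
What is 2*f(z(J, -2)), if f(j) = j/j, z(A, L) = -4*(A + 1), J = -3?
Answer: 2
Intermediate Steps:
z(A, L) = -4 - 4*A (z(A, L) = -4*(1 + A) = -4 - 4*A)
f(j) = 1
2*f(z(J, -2)) = 2*1 = 2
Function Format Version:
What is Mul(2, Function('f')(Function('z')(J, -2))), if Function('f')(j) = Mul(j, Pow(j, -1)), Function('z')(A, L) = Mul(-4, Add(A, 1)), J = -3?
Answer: 2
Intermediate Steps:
Function('z')(A, L) = Add(-4, Mul(-4, A)) (Function('z')(A, L) = Mul(-4, Add(1, A)) = Add(-4, Mul(-4, A)))
Function('f')(j) = 1
Mul(2, Function('f')(Function('z')(J, -2))) = Mul(2, 1) = 2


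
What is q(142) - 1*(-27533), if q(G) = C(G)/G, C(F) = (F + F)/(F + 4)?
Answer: 2009910/73 ≈ 27533.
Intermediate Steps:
C(F) = 2*F/(4 + F) (C(F) = (2*F)/(4 + F) = 2*F/(4 + F))
q(G) = 2/(4 + G) (q(G) = (2*G/(4 + G))/G = 2/(4 + G))
q(142) - 1*(-27533) = 2/(4 + 142) - 1*(-27533) = 2/146 + 27533 = 2*(1/146) + 27533 = 1/73 + 27533 = 2009910/73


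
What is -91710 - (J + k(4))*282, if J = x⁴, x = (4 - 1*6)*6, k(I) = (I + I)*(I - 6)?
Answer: -5934750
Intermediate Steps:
k(I) = 2*I*(-6 + I) (k(I) = (2*I)*(-6 + I) = 2*I*(-6 + I))
x = -12 (x = (4 - 6)*6 = -2*6 = -12)
J = 20736 (J = (-12)⁴ = 20736)
-91710 - (J + k(4))*282 = -91710 - (20736 + 2*4*(-6 + 4))*282 = -91710 - (20736 + 2*4*(-2))*282 = -91710 - (20736 - 16)*282 = -91710 - 20720*282 = -91710 - 1*5843040 = -91710 - 5843040 = -5934750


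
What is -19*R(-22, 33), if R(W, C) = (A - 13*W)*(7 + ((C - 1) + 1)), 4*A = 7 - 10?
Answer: -216790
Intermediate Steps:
A = -¾ (A = (7 - 10)/4 = (¼)*(-3) = -¾ ≈ -0.75000)
R(W, C) = (7 + C)*(-¾ - 13*W) (R(W, C) = (-¾ - 13*W)*(7 + ((C - 1) + 1)) = (-¾ - 13*W)*(7 + ((-1 + C) + 1)) = (-¾ - 13*W)*(7 + C) = (7 + C)*(-¾ - 13*W))
-19*R(-22, 33) = -19*(-21/4 - 91*(-22) - ¾*33 - 13*33*(-22)) = -19*(-21/4 + 2002 - 99/4 + 9438) = -19*11410 = -216790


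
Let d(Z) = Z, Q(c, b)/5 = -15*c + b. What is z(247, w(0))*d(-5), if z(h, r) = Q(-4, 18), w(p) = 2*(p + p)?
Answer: -1950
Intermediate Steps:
w(p) = 4*p (w(p) = 2*(2*p) = 4*p)
Q(c, b) = -75*c + 5*b (Q(c, b) = 5*(-15*c + b) = 5*(b - 15*c) = -75*c + 5*b)
z(h, r) = 390 (z(h, r) = -75*(-4) + 5*18 = 300 + 90 = 390)
z(247, w(0))*d(-5) = 390*(-5) = -1950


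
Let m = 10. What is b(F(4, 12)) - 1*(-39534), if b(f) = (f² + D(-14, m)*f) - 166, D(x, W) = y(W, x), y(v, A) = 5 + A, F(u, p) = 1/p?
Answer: 5668885/144 ≈ 39367.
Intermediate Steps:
D(x, W) = 5 + x
b(f) = -166 + f² - 9*f (b(f) = (f² + (5 - 14)*f) - 166 = (f² - 9*f) - 166 = -166 + f² - 9*f)
b(F(4, 12)) - 1*(-39534) = (-166 + (1/12)² - 9/12) - 1*(-39534) = (-166 + (1/12)² - 9*1/12) + 39534 = (-166 + 1/144 - ¾) + 39534 = -24011/144 + 39534 = 5668885/144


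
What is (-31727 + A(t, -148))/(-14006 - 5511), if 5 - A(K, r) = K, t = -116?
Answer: 31606/19517 ≈ 1.6194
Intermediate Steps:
A(K, r) = 5 - K
(-31727 + A(t, -148))/(-14006 - 5511) = (-31727 + (5 - 1*(-116)))/(-14006 - 5511) = (-31727 + (5 + 116))/(-19517) = (-31727 + 121)*(-1/19517) = -31606*(-1/19517) = 31606/19517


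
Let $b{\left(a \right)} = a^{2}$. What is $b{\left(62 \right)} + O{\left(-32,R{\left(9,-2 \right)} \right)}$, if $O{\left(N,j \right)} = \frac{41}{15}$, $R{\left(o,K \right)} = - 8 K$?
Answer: $\frac{57701}{15} \approx 3846.7$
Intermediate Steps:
$O{\left(N,j \right)} = \frac{41}{15}$ ($O{\left(N,j \right)} = 41 \cdot \frac{1}{15} = \frac{41}{15}$)
$b{\left(62 \right)} + O{\left(-32,R{\left(9,-2 \right)} \right)} = 62^{2} + \frac{41}{15} = 3844 + \frac{41}{15} = \frac{57701}{15}$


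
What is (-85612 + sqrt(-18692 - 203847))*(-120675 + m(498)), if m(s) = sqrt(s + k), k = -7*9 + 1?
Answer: (85612 - I*sqrt(222539))*(120675 - 2*sqrt(109)) ≈ 1.0329e+10 - 5.6917e+7*I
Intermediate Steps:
k = -62 (k = -63 + 1 = -62)
m(s) = sqrt(-62 + s) (m(s) = sqrt(s - 62) = sqrt(-62 + s))
(-85612 + sqrt(-18692 - 203847))*(-120675 + m(498)) = (-85612 + sqrt(-18692 - 203847))*(-120675 + sqrt(-62 + 498)) = (-85612 + sqrt(-222539))*(-120675 + sqrt(436)) = (-85612 + I*sqrt(222539))*(-120675 + 2*sqrt(109)) = (-120675 + 2*sqrt(109))*(-85612 + I*sqrt(222539))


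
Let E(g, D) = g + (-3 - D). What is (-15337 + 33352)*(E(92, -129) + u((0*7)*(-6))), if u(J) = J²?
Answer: 3927270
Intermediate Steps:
E(g, D) = -3 + g - D
(-15337 + 33352)*(E(92, -129) + u((0*7)*(-6))) = (-15337 + 33352)*((-3 + 92 - 1*(-129)) + ((0*7)*(-6))²) = 18015*((-3 + 92 + 129) + (0*(-6))²) = 18015*(218 + 0²) = 18015*(218 + 0) = 18015*218 = 3927270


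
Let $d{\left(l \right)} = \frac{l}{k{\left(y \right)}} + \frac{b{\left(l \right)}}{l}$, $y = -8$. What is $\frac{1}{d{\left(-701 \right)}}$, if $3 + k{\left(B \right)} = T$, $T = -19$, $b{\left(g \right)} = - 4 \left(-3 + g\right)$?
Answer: $\frac{15422}{429449} \approx 0.035911$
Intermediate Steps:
$b{\left(g \right)} = 12 - 4 g$
$k{\left(B \right)} = -22$ ($k{\left(B \right)} = -3 - 19 = -22$)
$d{\left(l \right)} = - \frac{l}{22} + \frac{12 - 4 l}{l}$ ($d{\left(l \right)} = \frac{l}{-22} + \frac{12 - 4 l}{l} = l \left(- \frac{1}{22}\right) + \frac{12 - 4 l}{l} = - \frac{l}{22} + \frac{12 - 4 l}{l}$)
$\frac{1}{d{\left(-701 \right)}} = \frac{1}{-4 + \frac{12}{-701} - - \frac{701}{22}} = \frac{1}{-4 + 12 \left(- \frac{1}{701}\right) + \frac{701}{22}} = \frac{1}{-4 - \frac{12}{701} + \frac{701}{22}} = \frac{1}{\frac{429449}{15422}} = \frac{15422}{429449}$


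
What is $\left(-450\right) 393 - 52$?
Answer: $-176902$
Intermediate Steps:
$\left(-450\right) 393 - 52 = -176850 - 52 = -176902$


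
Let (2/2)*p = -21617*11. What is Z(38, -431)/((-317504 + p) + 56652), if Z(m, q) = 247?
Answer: -247/498639 ≈ -0.00049535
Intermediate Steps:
p = -237787 (p = -21617*11 = -237787)
Z(38, -431)/((-317504 + p) + 56652) = 247/((-317504 - 237787) + 56652) = 247/(-555291 + 56652) = 247/(-498639) = 247*(-1/498639) = -247/498639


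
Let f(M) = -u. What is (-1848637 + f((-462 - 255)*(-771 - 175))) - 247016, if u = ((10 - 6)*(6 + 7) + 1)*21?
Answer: -2096766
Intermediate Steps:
u = 1113 (u = (4*13 + 1)*21 = (52 + 1)*21 = 53*21 = 1113)
f(M) = -1113 (f(M) = -1*1113 = -1113)
(-1848637 + f((-462 - 255)*(-771 - 175))) - 247016 = (-1848637 - 1113) - 247016 = -1849750 - 247016 = -2096766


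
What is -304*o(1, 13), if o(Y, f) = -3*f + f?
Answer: 7904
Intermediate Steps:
o(Y, f) = -2*f (o(Y, f) = -3*f + f = -2*f)
-304*o(1, 13) = -(-608)*13 = -304*(-26) = 7904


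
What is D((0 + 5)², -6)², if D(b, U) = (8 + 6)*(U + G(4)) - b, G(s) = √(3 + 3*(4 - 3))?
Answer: 13057 - 3052*√6 ≈ 5581.2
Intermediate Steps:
G(s) = √6 (G(s) = √(3 + 3*1) = √(3 + 3) = √6)
D(b, U) = -b + 14*U + 14*√6 (D(b, U) = (8 + 6)*(U + √6) - b = 14*(U + √6) - b = (14*U + 14*√6) - b = -b + 14*U + 14*√6)
D((0 + 5)², -6)² = (-(0 + 5)² + 14*(-6) + 14*√6)² = (-1*5² - 84 + 14*√6)² = (-1*25 - 84 + 14*√6)² = (-25 - 84 + 14*√6)² = (-109 + 14*√6)²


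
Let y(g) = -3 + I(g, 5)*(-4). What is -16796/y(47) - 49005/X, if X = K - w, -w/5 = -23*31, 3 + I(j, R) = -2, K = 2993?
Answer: -46921/52 ≈ -902.33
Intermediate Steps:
I(j, R) = -5 (I(j, R) = -3 - 2 = -5)
y(g) = 17 (y(g) = -3 - 5*(-4) = -3 + 20 = 17)
w = 3565 (w = -(-115)*31 = -5*(-713) = 3565)
X = -572 (X = 2993 - 1*3565 = 2993 - 3565 = -572)
-16796/y(47) - 49005/X = -16796/17 - 49005/(-572) = -16796*1/17 - 49005*(-1/572) = -988 + 4455/52 = -46921/52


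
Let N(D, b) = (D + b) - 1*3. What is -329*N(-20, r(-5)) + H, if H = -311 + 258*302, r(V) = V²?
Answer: 76947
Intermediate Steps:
N(D, b) = -3 + D + b (N(D, b) = (D + b) - 3 = -3 + D + b)
H = 77605 (H = -311 + 77916 = 77605)
-329*N(-20, r(-5)) + H = -329*(-3 - 20 + (-5)²) + 77605 = -329*(-3 - 20 + 25) + 77605 = -329*2 + 77605 = -658 + 77605 = 76947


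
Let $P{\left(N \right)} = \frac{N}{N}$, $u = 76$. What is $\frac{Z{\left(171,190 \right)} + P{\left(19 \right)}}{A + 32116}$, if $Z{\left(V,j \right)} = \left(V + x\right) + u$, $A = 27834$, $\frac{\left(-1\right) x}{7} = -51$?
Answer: $\frac{11}{1090} \approx 0.010092$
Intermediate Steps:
$P{\left(N \right)} = 1$
$x = 357$ ($x = \left(-7\right) \left(-51\right) = 357$)
$Z{\left(V,j \right)} = 433 + V$ ($Z{\left(V,j \right)} = \left(V + 357\right) + 76 = \left(357 + V\right) + 76 = 433 + V$)
$\frac{Z{\left(171,190 \right)} + P{\left(19 \right)}}{A + 32116} = \frac{\left(433 + 171\right) + 1}{27834 + 32116} = \frac{604 + 1}{59950} = 605 \cdot \frac{1}{59950} = \frac{11}{1090}$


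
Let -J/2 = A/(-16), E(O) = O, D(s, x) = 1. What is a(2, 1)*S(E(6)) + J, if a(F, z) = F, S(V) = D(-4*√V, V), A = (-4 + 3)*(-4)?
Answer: 5/2 ≈ 2.5000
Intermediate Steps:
A = 4 (A = -1*(-4) = 4)
S(V) = 1
J = ½ (J = -8/(-16) = -8*(-1)/16 = -2*(-¼) = ½ ≈ 0.50000)
a(2, 1)*S(E(6)) + J = 2*1 + ½ = 2 + ½ = 5/2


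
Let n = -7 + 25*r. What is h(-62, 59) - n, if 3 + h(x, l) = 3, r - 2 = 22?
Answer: -593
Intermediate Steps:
r = 24 (r = 2 + 22 = 24)
h(x, l) = 0 (h(x, l) = -3 + 3 = 0)
n = 593 (n = -7 + 25*24 = -7 + 600 = 593)
h(-62, 59) - n = 0 - 1*593 = 0 - 593 = -593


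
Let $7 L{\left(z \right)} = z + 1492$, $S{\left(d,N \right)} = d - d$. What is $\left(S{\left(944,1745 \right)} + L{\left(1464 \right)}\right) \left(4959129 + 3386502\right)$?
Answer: $3524240748$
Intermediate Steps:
$S{\left(d,N \right)} = 0$
$L{\left(z \right)} = \frac{1492}{7} + \frac{z}{7}$ ($L{\left(z \right)} = \frac{z + 1492}{7} = \frac{1492 + z}{7} = \frac{1492}{7} + \frac{z}{7}$)
$\left(S{\left(944,1745 \right)} + L{\left(1464 \right)}\right) \left(4959129 + 3386502\right) = \left(0 + \left(\frac{1492}{7} + \frac{1}{7} \cdot 1464\right)\right) \left(4959129 + 3386502\right) = \left(0 + \left(\frac{1492}{7} + \frac{1464}{7}\right)\right) 8345631 = \left(0 + \frac{2956}{7}\right) 8345631 = \frac{2956}{7} \cdot 8345631 = 3524240748$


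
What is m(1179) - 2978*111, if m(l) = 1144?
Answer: -329414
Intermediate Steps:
m(1179) - 2978*111 = 1144 - 2978*111 = 1144 - 330558 = -329414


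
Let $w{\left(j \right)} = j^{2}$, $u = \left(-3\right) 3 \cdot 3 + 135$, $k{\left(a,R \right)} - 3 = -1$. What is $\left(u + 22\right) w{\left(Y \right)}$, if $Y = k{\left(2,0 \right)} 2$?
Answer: $2080$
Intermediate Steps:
$k{\left(a,R \right)} = 2$ ($k{\left(a,R \right)} = 3 - 1 = 2$)
$u = 108$ ($u = \left(-9\right) 3 + 135 = -27 + 135 = 108$)
$Y = 4$ ($Y = 2 \cdot 2 = 4$)
$\left(u + 22\right) w{\left(Y \right)} = \left(108 + 22\right) 4^{2} = 130 \cdot 16 = 2080$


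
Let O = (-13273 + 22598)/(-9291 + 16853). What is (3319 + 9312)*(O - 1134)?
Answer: -108196931273/7562 ≈ -1.4308e+7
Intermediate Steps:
O = 9325/7562 ≈ 1.2331
(3319 + 9312)*(O - 1134) = (3319 + 9312)*(9325/7562 - 1134) = 12631*(-8565983/7562) = -108196931273/7562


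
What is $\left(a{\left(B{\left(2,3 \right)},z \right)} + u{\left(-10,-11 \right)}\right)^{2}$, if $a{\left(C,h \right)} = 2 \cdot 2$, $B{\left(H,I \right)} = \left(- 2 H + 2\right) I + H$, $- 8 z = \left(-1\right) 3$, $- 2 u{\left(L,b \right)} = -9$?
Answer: $\frac{289}{4} \approx 72.25$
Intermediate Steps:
$u{\left(L,b \right)} = \frac{9}{2}$ ($u{\left(L,b \right)} = \left(- \frac{1}{2}\right) \left(-9\right) = \frac{9}{2}$)
$z = \frac{3}{8}$ ($z = - \frac{\left(-1\right) 3}{8} = \left(- \frac{1}{8}\right) \left(-3\right) = \frac{3}{8} \approx 0.375$)
$B{\left(H,I \right)} = H + I \left(2 - 2 H\right)$ ($B{\left(H,I \right)} = \left(2 - 2 H\right) I + H = I \left(2 - 2 H\right) + H = H + I \left(2 - 2 H\right)$)
$a{\left(C,h \right)} = 4$
$\left(a{\left(B{\left(2,3 \right)},z \right)} + u{\left(-10,-11 \right)}\right)^{2} = \left(4 + \frac{9}{2}\right)^{2} = \left(\frac{17}{2}\right)^{2} = \frac{289}{4}$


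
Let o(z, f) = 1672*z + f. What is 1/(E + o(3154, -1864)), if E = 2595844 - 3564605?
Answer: 1/4302863 ≈ 2.3240e-7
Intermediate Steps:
o(z, f) = f + 1672*z
E = -968761
1/(E + o(3154, -1864)) = 1/(-968761 + (-1864 + 1672*3154)) = 1/(-968761 + (-1864 + 5273488)) = 1/(-968761 + 5271624) = 1/4302863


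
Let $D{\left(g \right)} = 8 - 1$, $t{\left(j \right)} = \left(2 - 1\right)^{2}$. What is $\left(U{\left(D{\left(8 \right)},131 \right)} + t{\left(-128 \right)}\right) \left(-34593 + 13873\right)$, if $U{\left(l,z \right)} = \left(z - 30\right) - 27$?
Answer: $-1554000$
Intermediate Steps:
$t{\left(j \right)} = 1$ ($t{\left(j \right)} = 1^{2} = 1$)
$D{\left(g \right)} = 7$
$U{\left(l,z \right)} = -57 + z$ ($U{\left(l,z \right)} = \left(-30 + z\right) - 27 = -57 + z$)
$\left(U{\left(D{\left(8 \right)},131 \right)} + t{\left(-128 \right)}\right) \left(-34593 + 13873\right) = \left(\left(-57 + 131\right) + 1\right) \left(-34593 + 13873\right) = \left(74 + 1\right) \left(-20720\right) = 75 \left(-20720\right) = -1554000$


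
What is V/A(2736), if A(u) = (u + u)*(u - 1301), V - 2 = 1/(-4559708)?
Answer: 607961/2386952421504 ≈ 2.5470e-7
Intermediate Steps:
V = 9119415/4559708 (V = 2 + 1/(-4559708) = 2 - 1/4559708 = 9119415/4559708 ≈ 2.0000)
A(u) = 2*u*(-1301 + u) (A(u) = (2*u)*(-1301 + u) = 2*u*(-1301 + u))
V/A(2736) = 9119415/(4559708*((2*2736*(-1301 + 2736)))) = 9119415/(4559708*((2*2736*1435))) = (9119415/4559708)/7852320 = (9119415/4559708)*(1/7852320) = 607961/2386952421504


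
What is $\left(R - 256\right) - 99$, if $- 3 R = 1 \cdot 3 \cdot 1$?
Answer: $-356$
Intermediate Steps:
$R = -1$ ($R = - \frac{1 \cdot 3 \cdot 1}{3} = - \frac{3 \cdot 1}{3} = \left(- \frac{1}{3}\right) 3 = -1$)
$\left(R - 256\right) - 99 = \left(-1 - 256\right) - 99 = -257 - 99 = -356$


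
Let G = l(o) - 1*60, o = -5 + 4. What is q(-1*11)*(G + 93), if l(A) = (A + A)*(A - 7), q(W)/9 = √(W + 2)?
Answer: 1323*I ≈ 1323.0*I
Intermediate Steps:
o = -1
q(W) = 9*√(2 + W) (q(W) = 9*√(W + 2) = 9*√(2 + W))
l(A) = 2*A*(-7 + A) (l(A) = (2*A)*(-7 + A) = 2*A*(-7 + A))
G = -44 (G = 2*(-1)*(-7 - 1) - 1*60 = 2*(-1)*(-8) - 60 = 16 - 60 = -44)
q(-1*11)*(G + 93) = (9*√(2 - 1*11))*(-44 + 93) = (9*√(2 - 11))*49 = (9*√(-9))*49 = (9*(3*I))*49 = (27*I)*49 = 1323*I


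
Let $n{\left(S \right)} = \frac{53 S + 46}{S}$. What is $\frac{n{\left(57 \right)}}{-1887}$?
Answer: $- \frac{3067}{107559} \approx -0.028515$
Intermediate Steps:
$n{\left(S \right)} = \frac{46 + 53 S}{S}$
$\frac{n{\left(57 \right)}}{-1887} = \frac{53 + \frac{46}{57}}{-1887} = \left(53 + 46 \cdot \frac{1}{57}\right) \left(- \frac{1}{1887}\right) = \left(53 + \frac{46}{57}\right) \left(- \frac{1}{1887}\right) = \frac{3067}{57} \left(- \frac{1}{1887}\right) = - \frac{3067}{107559}$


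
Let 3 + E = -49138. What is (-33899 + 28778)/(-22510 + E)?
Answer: 5121/71651 ≈ 0.071471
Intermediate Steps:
E = -49141 (E = -3 - 49138 = -49141)
(-33899 + 28778)/(-22510 + E) = (-33899 + 28778)/(-22510 - 49141) = -5121/(-71651) = -5121*(-1/71651) = 5121/71651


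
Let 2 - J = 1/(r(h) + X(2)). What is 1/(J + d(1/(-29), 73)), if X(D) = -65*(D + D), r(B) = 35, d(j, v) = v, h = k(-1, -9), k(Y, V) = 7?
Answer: 225/16876 ≈ 0.013333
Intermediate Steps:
h = 7
X(D) = -130*D
J = 451/225 (J = 2 - 1/(35 - 130*2) = 2 - 1/(35 - 260) = 2 - 1/(-225) = 2 - 1*(-1/225) = 2 + 1/225 = 451/225 ≈ 2.0044)
1/(J + d(1/(-29), 73)) = 1/(451/225 + 73) = 1/(16876/225) = 225/16876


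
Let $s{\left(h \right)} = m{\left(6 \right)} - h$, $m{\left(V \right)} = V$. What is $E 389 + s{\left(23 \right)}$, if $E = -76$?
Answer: $-29581$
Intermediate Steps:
$s{\left(h \right)} = 6 - h$
$E 389 + s{\left(23 \right)} = \left(-76\right) 389 + \left(6 - 23\right) = -29564 + \left(6 - 23\right) = -29564 - 17 = -29581$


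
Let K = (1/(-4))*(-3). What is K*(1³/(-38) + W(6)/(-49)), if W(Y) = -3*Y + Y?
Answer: 1221/7448 ≈ 0.16394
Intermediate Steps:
W(Y) = -2*Y
K = ¾ (K = -¼*1*(-3) = -¼*(-3) = ¾ ≈ 0.75000)
K*(1³/(-38) + W(6)/(-49)) = 3*(1³/(-38) - 2*6/(-49))/4 = 3*(1*(-1/38) - 12*(-1/49))/4 = 3*(-1/38 + 12/49)/4 = (¾)*(407/1862) = 1221/7448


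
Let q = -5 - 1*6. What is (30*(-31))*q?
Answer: 10230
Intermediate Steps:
q = -11 (q = -5 - 6 = -11)
(30*(-31))*q = (30*(-31))*(-11) = -930*(-11) = 10230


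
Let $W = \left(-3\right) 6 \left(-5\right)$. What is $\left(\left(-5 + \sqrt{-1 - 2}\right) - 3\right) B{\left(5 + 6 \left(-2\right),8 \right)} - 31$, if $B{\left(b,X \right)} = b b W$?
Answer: $-35311 + 4410 i \sqrt{3} \approx -35311.0 + 7638.3 i$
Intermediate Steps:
$W = 90$ ($W = \left(-18\right) \left(-5\right) = 90$)
$B{\left(b,X \right)} = 90 b^{2}$ ($B{\left(b,X \right)} = b b 90 = b^{2} \cdot 90 = 90 b^{2}$)
$\left(\left(-5 + \sqrt{-1 - 2}\right) - 3\right) B{\left(5 + 6 \left(-2\right),8 \right)} - 31 = \left(\left(-5 + \sqrt{-1 - 2}\right) - 3\right) 90 \left(5 + 6 \left(-2\right)\right)^{2} - 31 = \left(\left(-5 + \sqrt{-3}\right) - 3\right) 90 \left(5 - 12\right)^{2} - 31 = \left(\left(-5 + i \sqrt{3}\right) - 3\right) 90 \left(-7\right)^{2} - 31 = \left(-8 + i \sqrt{3}\right) 90 \cdot 49 - 31 = \left(-8 + i \sqrt{3}\right) 4410 - 31 = \left(-35280 + 4410 i \sqrt{3}\right) - 31 = -35311 + 4410 i \sqrt{3}$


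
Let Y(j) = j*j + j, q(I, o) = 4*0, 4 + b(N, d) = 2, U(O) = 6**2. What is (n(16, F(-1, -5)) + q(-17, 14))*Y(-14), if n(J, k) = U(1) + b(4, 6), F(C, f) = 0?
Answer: 6188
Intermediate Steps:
U(O) = 36
b(N, d) = -2 (b(N, d) = -4 + 2 = -2)
q(I, o) = 0
n(J, k) = 34 (n(J, k) = 36 - 2 = 34)
Y(j) = j + j**2 (Y(j) = j**2 + j = j + j**2)
(n(16, F(-1, -5)) + q(-17, 14))*Y(-14) = (34 + 0)*(-14*(1 - 14)) = 34*(-14*(-13)) = 34*182 = 6188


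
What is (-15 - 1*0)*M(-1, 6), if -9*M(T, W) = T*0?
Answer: 0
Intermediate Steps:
M(T, W) = 0 (M(T, W) = -T*0/9 = -⅑*0 = 0)
(-15 - 1*0)*M(-1, 6) = (-15 - 1*0)*0 = (-15 + 0)*0 = -15*0 = 0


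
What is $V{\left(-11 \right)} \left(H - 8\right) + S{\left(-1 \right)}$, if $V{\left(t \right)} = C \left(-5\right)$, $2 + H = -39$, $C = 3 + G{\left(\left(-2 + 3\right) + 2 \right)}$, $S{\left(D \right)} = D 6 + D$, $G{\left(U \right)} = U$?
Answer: $1463$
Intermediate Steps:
$S{\left(D \right)} = 7 D$ ($S{\left(D \right)} = 6 D + D = 7 D$)
$C = 6$ ($C = 3 + \left(\left(-2 + 3\right) + 2\right) = 3 + \left(1 + 2\right) = 3 + 3 = 6$)
$H = -41$ ($H = -2 - 39 = -41$)
$V{\left(t \right)} = -30$ ($V{\left(t \right)} = 6 \left(-5\right) = -30$)
$V{\left(-11 \right)} \left(H - 8\right) + S{\left(-1 \right)} = - 30 \left(-41 - 8\right) + 7 \left(-1\right) = - 30 \left(-41 - 8\right) - 7 = \left(-30\right) \left(-49\right) - 7 = 1470 - 7 = 1463$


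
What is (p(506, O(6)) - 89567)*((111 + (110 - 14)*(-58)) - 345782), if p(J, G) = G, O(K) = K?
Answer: 31457316079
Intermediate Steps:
(p(506, O(6)) - 89567)*((111 + (110 - 14)*(-58)) - 345782) = (6 - 89567)*((111 + (110 - 14)*(-58)) - 345782) = -89561*((111 + 96*(-58)) - 345782) = -89561*((111 - 5568) - 345782) = -89561*(-5457 - 345782) = -89561*(-351239) = 31457316079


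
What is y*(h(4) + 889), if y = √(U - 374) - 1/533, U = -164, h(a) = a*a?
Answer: -905/533 + 905*I*√538 ≈ -1.6979 + 20991.0*I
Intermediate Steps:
h(a) = a²
y = -1/533 + I*√538 (y = √(-164 - 374) - 1/533 = √(-538) - 1*1/533 = I*√538 - 1/533 = -1/533 + I*√538 ≈ -0.0018762 + 23.195*I)
y*(h(4) + 889) = (-1/533 + I*√538)*(4² + 889) = (-1/533 + I*√538)*(16 + 889) = (-1/533 + I*√538)*905 = -905/533 + 905*I*√538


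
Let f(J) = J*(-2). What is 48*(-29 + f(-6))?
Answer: -816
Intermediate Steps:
f(J) = -2*J
48*(-29 + f(-6)) = 48*(-29 - 2*(-6)) = 48*(-29 + 12) = 48*(-17) = -816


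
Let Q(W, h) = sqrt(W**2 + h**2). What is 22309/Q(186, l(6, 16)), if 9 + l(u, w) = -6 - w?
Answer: 22309*sqrt(37)/1147 ≈ 118.31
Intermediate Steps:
l(u, w) = -15 - w (l(u, w) = -9 + (-6 - w) = -15 - w)
22309/Q(186, l(6, 16)) = 22309/(sqrt(186**2 + (-15 - 1*16)**2)) = 22309/(sqrt(34596 + (-15 - 16)**2)) = 22309/(sqrt(34596 + (-31)**2)) = 22309/(sqrt(34596 + 961)) = 22309/(sqrt(35557)) = 22309/((31*sqrt(37))) = 22309*(sqrt(37)/1147) = 22309*sqrt(37)/1147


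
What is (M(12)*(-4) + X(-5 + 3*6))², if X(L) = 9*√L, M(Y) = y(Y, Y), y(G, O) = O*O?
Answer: 332829 - 10368*√13 ≈ 2.9545e+5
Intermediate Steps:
y(G, O) = O²
M(Y) = Y²
(M(12)*(-4) + X(-5 + 3*6))² = (12²*(-4) + 9*√(-5 + 3*6))² = (144*(-4) + 9*√(-5 + 18))² = (-576 + 9*√13)²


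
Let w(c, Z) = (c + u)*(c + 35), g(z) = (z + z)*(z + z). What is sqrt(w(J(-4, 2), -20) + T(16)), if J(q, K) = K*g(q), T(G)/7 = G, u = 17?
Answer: sqrt(23747) ≈ 154.10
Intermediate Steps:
g(z) = 4*z**2 (g(z) = (2*z)*(2*z) = 4*z**2)
T(G) = 7*G
J(q, K) = 4*K*q**2 (J(q, K) = K*(4*q**2) = 4*K*q**2)
w(c, Z) = (17 + c)*(35 + c) (w(c, Z) = (c + 17)*(c + 35) = (17 + c)*(35 + c))
sqrt(w(J(-4, 2), -20) + T(16)) = sqrt((595 + (4*2*(-4)**2)**2 + 52*(4*2*(-4)**2)) + 7*16) = sqrt((595 + (4*2*16)**2 + 52*(4*2*16)) + 112) = sqrt((595 + 128**2 + 52*128) + 112) = sqrt((595 + 16384 + 6656) + 112) = sqrt(23635 + 112) = sqrt(23747)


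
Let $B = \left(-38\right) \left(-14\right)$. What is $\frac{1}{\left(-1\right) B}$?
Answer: $- \frac{1}{532} \approx -0.0018797$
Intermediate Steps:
$B = 532$
$\frac{1}{\left(-1\right) B} = \frac{1}{\left(-1\right) 532} = \frac{1}{-532} = - \frac{1}{532}$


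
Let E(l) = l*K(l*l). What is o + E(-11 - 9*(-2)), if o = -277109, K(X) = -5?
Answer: -277144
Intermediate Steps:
E(l) = -5*l (E(l) = l*(-5) = -5*l)
o + E(-11 - 9*(-2)) = -277109 - 5*(-11 - 9*(-2)) = -277109 - 5*(-11 + 18) = -277109 - 5*7 = -277109 - 35 = -277144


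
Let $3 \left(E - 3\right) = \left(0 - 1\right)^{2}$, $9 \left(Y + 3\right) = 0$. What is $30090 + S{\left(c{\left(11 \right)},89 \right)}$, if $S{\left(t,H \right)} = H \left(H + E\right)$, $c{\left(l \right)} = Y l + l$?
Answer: $\frac{114923}{3} \approx 38308.0$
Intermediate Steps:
$Y = -3$ ($Y = -3 + \frac{1}{9} \cdot 0 = -3 + 0 = -3$)
$E = \frac{10}{3}$ ($E = 3 + \frac{\left(0 - 1\right)^{2}}{3} = 3 + \frac{\left(-1\right)^{2}}{3} = 3 + \frac{1}{3} \cdot 1 = 3 + \frac{1}{3} = \frac{10}{3} \approx 3.3333$)
$c{\left(l \right)} = - 2 l$ ($c{\left(l \right)} = - 3 l + l = - 2 l$)
$S{\left(t,H \right)} = H \left(\frac{10}{3} + H\right)$ ($S{\left(t,H \right)} = H \left(H + \frac{10}{3}\right) = H \left(\frac{10}{3} + H\right)$)
$30090 + S{\left(c{\left(11 \right)},89 \right)} = 30090 + \frac{1}{3} \cdot 89 \left(10 + 3 \cdot 89\right) = 30090 + \frac{1}{3} \cdot 89 \left(10 + 267\right) = 30090 + \frac{1}{3} \cdot 89 \cdot 277 = 30090 + \frac{24653}{3} = \frac{114923}{3}$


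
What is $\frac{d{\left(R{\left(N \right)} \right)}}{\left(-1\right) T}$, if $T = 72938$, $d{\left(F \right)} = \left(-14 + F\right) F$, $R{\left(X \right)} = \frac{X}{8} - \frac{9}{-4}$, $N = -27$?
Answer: $- \frac{1089}{4668032} \approx -0.00023329$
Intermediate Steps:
$R{\left(X \right)} = \frac{9}{4} + \frac{X}{8}$ ($R{\left(X \right)} = X \frac{1}{8} - - \frac{9}{4} = \frac{X}{8} + \frac{9}{4} = \frac{9}{4} + \frac{X}{8}$)
$d{\left(F \right)} = F \left(-14 + F\right)$
$\frac{d{\left(R{\left(N \right)} \right)}}{\left(-1\right) T} = \frac{\left(\frac{9}{4} + \frac{1}{8} \left(-27\right)\right) \left(-14 + \left(\frac{9}{4} + \frac{1}{8} \left(-27\right)\right)\right)}{\left(-1\right) 72938} = \frac{\left(\frac{9}{4} - \frac{27}{8}\right) \left(-14 + \left(\frac{9}{4} - \frac{27}{8}\right)\right)}{-72938} = - \frac{9 \left(-14 - \frac{9}{8}\right)}{8} \left(- \frac{1}{72938}\right) = \left(- \frac{9}{8}\right) \left(- \frac{121}{8}\right) \left(- \frac{1}{72938}\right) = \frac{1089}{64} \left(- \frac{1}{72938}\right) = - \frac{1089}{4668032}$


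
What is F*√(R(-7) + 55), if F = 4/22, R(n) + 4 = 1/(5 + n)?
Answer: √202/11 ≈ 1.2921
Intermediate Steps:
R(n) = -4 + 1/(5 + n)
F = 2/11 (F = 4*(1/22) = 2/11 ≈ 0.18182)
F*√(R(-7) + 55) = 2*√((-19 - 4*(-7))/(5 - 7) + 55)/11 = 2*√((-19 + 28)/(-2) + 55)/11 = 2*√(-½*9 + 55)/11 = 2*√(-9/2 + 55)/11 = 2*√(101/2)/11 = 2*(√202/2)/11 = √202/11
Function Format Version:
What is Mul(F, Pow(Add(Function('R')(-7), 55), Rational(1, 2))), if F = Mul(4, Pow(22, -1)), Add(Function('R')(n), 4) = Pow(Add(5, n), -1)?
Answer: Mul(Rational(1, 11), Pow(202, Rational(1, 2))) ≈ 1.2921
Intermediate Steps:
Function('R')(n) = Add(-4, Pow(Add(5, n), -1))
F = Rational(2, 11) (F = Mul(4, Rational(1, 22)) = Rational(2, 11) ≈ 0.18182)
Mul(F, Pow(Add(Function('R')(-7), 55), Rational(1, 2))) = Mul(Rational(2, 11), Pow(Add(Mul(Pow(Add(5, -7), -1), Add(-19, Mul(-4, -7))), 55), Rational(1, 2))) = Mul(Rational(2, 11), Pow(Add(Mul(Pow(-2, -1), Add(-19, 28)), 55), Rational(1, 2))) = Mul(Rational(2, 11), Pow(Add(Mul(Rational(-1, 2), 9), 55), Rational(1, 2))) = Mul(Rational(2, 11), Pow(Add(Rational(-9, 2), 55), Rational(1, 2))) = Mul(Rational(2, 11), Pow(Rational(101, 2), Rational(1, 2))) = Mul(Rational(2, 11), Mul(Rational(1, 2), Pow(202, Rational(1, 2)))) = Mul(Rational(1, 11), Pow(202, Rational(1, 2)))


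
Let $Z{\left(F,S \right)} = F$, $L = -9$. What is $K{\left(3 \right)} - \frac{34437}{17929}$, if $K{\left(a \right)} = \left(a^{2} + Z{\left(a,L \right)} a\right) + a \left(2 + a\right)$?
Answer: $\frac{557220}{17929} \approx 31.079$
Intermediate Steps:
$K{\left(a \right)} = 2 a^{2} + a \left(2 + a\right)$ ($K{\left(a \right)} = \left(a^{2} + a a\right) + a \left(2 + a\right) = \left(a^{2} + a^{2}\right) + a \left(2 + a\right) = 2 a^{2} + a \left(2 + a\right)$)
$K{\left(3 \right)} - \frac{34437}{17929} = 3 \left(2 + 3 \cdot 3\right) - \frac{34437}{17929} = 3 \left(2 + 9\right) - 34437 \cdot \frac{1}{17929} = 3 \cdot 11 - \frac{34437}{17929} = 33 - \frac{34437}{17929} = \frac{557220}{17929}$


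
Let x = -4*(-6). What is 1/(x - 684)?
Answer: -1/660 ≈ -0.0015152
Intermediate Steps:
x = 24
1/(x - 684) = 1/(24 - 684) = 1/(-660) = -1/660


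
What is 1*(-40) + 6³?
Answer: 176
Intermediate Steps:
1*(-40) + 6³ = -40 + 216 = 176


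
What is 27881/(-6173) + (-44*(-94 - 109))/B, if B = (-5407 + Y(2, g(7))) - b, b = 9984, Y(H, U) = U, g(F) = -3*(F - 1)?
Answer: -484755565/95119757 ≈ -5.0963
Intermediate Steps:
g(F) = 3 - 3*F (g(F) = -3*(-1 + F) = 3 - 3*F)
B = -15409 (B = (-5407 + (3 - 3*7)) - 1*9984 = (-5407 + (3 - 21)) - 9984 = (-5407 - 18) - 9984 = -5425 - 9984 = -15409)
27881/(-6173) + (-44*(-94 - 109))/B = 27881/(-6173) - 44*(-94 - 109)/(-15409) = 27881*(-1/6173) - 44*(-203)*(-1/15409) = -27881/6173 + 8932*(-1/15409) = -27881/6173 - 8932/15409 = -484755565/95119757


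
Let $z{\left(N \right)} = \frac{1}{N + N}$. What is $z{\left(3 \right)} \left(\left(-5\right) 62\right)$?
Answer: $- \frac{155}{3} \approx -51.667$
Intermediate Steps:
$z{\left(N \right)} = \frac{1}{2 N}$
$z{\left(3 \right)} \left(\left(-5\right) 62\right) = \frac{1}{2 \cdot 3} \left(\left(-5\right) 62\right) = \frac{1}{2} \cdot \frac{1}{3} \left(-310\right) = \frac{1}{6} \left(-310\right) = - \frac{155}{3}$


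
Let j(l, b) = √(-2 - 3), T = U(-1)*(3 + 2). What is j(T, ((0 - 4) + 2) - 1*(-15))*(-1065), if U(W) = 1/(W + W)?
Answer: -1065*I*√5 ≈ -2381.4*I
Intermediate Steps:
U(W) = 1/(2*W)
T = -5/2 (T = ((½)/(-1))*(3 + 2) = ((½)*(-1))*5 = -½*5 = -5/2 ≈ -2.5000)
j(l, b) = I*√5 (j(l, b) = √(-5) = I*√5)
j(T, ((0 - 4) + 2) - 1*(-15))*(-1065) = (I*√5)*(-1065) = -1065*I*√5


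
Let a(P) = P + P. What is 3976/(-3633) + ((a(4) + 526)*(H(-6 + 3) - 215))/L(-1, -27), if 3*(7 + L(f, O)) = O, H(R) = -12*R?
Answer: 24800023/4152 ≈ 5973.0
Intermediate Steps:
a(P) = 2*P
L(f, O) = -7 + O/3
3976/(-3633) + ((a(4) + 526)*(H(-6 + 3) - 215))/L(-1, -27) = 3976/(-3633) + ((2*4 + 526)*(-12*(-6 + 3) - 215))/(-7 + (⅓)*(-27)) = 3976*(-1/3633) + ((8 + 526)*(-12*(-3) - 215))/(-7 - 9) = -568/519 + (534*(36 - 215))/(-16) = -568/519 + (534*(-179))*(-1/16) = -568/519 - 95586*(-1/16) = -568/519 + 47793/8 = 24800023/4152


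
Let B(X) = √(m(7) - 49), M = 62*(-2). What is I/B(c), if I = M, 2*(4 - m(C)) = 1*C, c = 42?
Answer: 124*I*√194/97 ≈ 17.805*I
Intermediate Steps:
M = -124
m(C) = 4 - C/2
I = -124
B(X) = I*√194/2 (B(X) = √((4 - ½*7) - 49) = √((4 - 7/2) - 49) = √(½ - 49) = √(-97/2) = I*√194/2)
I/B(c) = -124*(-I*√194/97) = -(-124)*I*√194/97 = 124*I*√194/97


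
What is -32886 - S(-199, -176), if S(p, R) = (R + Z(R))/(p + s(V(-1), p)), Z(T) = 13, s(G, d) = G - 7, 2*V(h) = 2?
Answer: -6741793/205 ≈ -32887.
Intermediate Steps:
V(h) = 1 (V(h) = (½)*2 = 1)
s(G, d) = -7 + G
S(p, R) = (13 + R)/(-6 + p) (S(p, R) = (R + 13)/(p + (-7 + 1)) = (13 + R)/(p - 6) = (13 + R)/(-6 + p))
-32886 - S(-199, -176) = -32886 - (13 - 176)/(-6 - 199) = -32886 - (-163)/(-205) = -32886 - (-1)*(-163)/205 = -32886 - 1*163/205 = -32886 - 163/205 = -6741793/205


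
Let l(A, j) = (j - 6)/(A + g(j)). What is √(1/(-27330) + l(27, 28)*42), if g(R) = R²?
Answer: √559703652704670/22164630 ≈ 1.0674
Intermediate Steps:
l(A, j) = (-6 + j)/(A + j²) (l(A, j) = (j - 6)/(A + j²) = (-6 + j)/(A + j²))
√(1/(-27330) + l(27, 28)*42) = √(1/(-27330) + ((-6 + 28)/(27 + 28²))*42) = √(-1/27330 + (22/(27 + 784))*42) = √(-1/27330 + (22/811)*42) = √(-1/27330 + 924/811) = √(25252109/22164630) = √559703652704670/22164630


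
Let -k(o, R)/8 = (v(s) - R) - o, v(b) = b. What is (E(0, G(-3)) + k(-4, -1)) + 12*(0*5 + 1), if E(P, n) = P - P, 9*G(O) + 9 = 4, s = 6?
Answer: -76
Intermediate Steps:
G(O) = -5/9 (G(O) = -1 + (1/9)*4 = -1 + 4/9 = -5/9)
E(P, n) = 0
k(o, R) = -48 + 8*R + 8*o (k(o, R) = -8*((6 - R) - o) = -8*(6 - R - o) = -48 + 8*R + 8*o)
(E(0, G(-3)) + k(-4, -1)) + 12*(0*5 + 1) = (0 + (-48 + 8*(-1) + 8*(-4))) + 12*(0*5 + 1) = (0 + (-48 - 8 - 32)) + 12*(0 + 1) = (0 - 88) + 12*1 = -88 + 12 = -76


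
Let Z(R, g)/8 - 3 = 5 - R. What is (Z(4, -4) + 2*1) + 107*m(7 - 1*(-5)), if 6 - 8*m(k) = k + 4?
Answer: -399/4 ≈ -99.750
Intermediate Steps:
Z(R, g) = 64 - 8*R (Z(R, g) = 24 + 8*(5 - R) = 24 + (40 - 8*R) = 64 - 8*R)
m(k) = ¼ - k/8 (m(k) = ¾ - (k + 4)/8 = ¾ - (4 + k)/8 = ¾ + (-½ - k/8) = ¼ - k/8)
(Z(4, -4) + 2*1) + 107*m(7 - 1*(-5)) = ((64 - 8*4) + 2*1) + 107*(¼ - (7 - 1*(-5))/8) = ((64 - 32) + 2) + 107*(¼ - (7 + 5)/8) = (32 + 2) + 107*(¼ - ⅛*12) = 34 + 107*(¼ - 3/2) = 34 + 107*(-5/4) = 34 - 535/4 = -399/4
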